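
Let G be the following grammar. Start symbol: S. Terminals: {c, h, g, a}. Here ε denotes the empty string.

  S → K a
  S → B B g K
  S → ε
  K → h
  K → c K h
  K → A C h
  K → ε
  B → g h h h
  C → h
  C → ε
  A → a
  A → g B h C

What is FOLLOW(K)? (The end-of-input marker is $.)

{$, a, h}

FIRST(B): from B→g h h h we get {g}. So FIRST(B) = {g}.
FIRST(C): from C→h we get {h}; from C→ε we get {ε}. So FIRST(C) = {ε, h}.
FIRST(A): from A→a we get {a}; from A→g B h C we get {g}. So FIRST(A) = {a, g}.
FIRST(K): from K→h we get {h}; from K→c K h we get {c}; from K→A C h we get {a, g}; from K→ε we get {ε}. So FIRST(K) = {ε, a, c, g, h}.
FIRST(S): from S→K a we get {a, c, g, h}; from S→B B g K we get {g}; from S→ε we get {ε}. So FIRST(S) = {ε, a, c, g, h}.
FOLLOW(S) includes $ since S is the start symbol.
FOLLOW(S): S appears on no right-hand side. Thus FOLLOW(S) = {$}.
FOLLOW(K): in S→K a, K is followed by a with FIRST {a}; in S→B B g K, the suffix after K is empty, so FOLLOW(K) ⊇ FOLLOW(S) = {$}; in K→c K h, K is followed by h with FIRST {h}. Thus FOLLOW(K) = {$, a, h}.
FOLLOW(B): in S→B B g K (occurrence 1), B is followed by B g K with FIRST {g}; in S→B B g K (occurrence 2), B is followed by g K with FIRST {g}; in A→g B h C, B is followed by h C with FIRST {h}. Thus FOLLOW(B) = {g, h}.
FOLLOW(A): in K→A C h, A is followed by C h with FIRST {h}. Thus FOLLOW(A) = {h}.
FOLLOW(C): in K→A C h, C is followed by h with FIRST {h}; in A→g B h C, the suffix after C is empty, so FOLLOW(C) ⊇ FOLLOW(A) = {h}. Thus FOLLOW(C) = {h}.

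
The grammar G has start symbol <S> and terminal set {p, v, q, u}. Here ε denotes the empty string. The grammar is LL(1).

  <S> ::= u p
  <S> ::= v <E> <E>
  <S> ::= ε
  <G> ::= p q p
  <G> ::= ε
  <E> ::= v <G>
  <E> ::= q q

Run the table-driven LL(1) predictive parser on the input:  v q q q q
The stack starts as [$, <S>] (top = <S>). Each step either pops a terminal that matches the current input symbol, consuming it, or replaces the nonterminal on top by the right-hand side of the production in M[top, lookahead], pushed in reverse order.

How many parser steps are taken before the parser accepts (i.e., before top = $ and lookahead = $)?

8

     Stack        Input        Action
  1  $ <S>        v q q q q $  expand <S> ::= v <E> <E>
  2  $ <E> <E> v  v q q q q $  match v
  3  $ <E> <E>    q q q q $    expand <E> ::= q q
  4  $ <E> q q    q q q q $    match q
  5  $ <E> q      q q q $      match q
  6  $ <E>        q q $        expand <E> ::= q q
  7  $ q q        q q $        match q
  8  $ q          q $          match q
Accept reached after 8 steps.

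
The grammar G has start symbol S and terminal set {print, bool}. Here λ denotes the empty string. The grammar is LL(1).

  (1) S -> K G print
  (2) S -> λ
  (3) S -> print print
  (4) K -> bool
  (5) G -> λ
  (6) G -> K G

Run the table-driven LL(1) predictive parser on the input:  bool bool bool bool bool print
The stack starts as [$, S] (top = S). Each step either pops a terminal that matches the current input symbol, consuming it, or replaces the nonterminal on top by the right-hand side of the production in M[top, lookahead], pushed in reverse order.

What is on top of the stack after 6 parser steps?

     Stack           Input                             Action
  1  $ S             bool bool bool bool bool print $  expand S -> K G print
  2  $ print G K     bool bool bool bool bool print $  expand K -> bool
  3  $ print G bool  bool bool bool bool bool print $  match bool
  4  $ print G       bool bool bool bool print $       expand G -> K G
  5  $ print G K     bool bool bool bool print $       expand K -> bool
  6  $ print G bool  bool bool bool bool print $       match bool
Stack after step 6: $ print G (top = G).

G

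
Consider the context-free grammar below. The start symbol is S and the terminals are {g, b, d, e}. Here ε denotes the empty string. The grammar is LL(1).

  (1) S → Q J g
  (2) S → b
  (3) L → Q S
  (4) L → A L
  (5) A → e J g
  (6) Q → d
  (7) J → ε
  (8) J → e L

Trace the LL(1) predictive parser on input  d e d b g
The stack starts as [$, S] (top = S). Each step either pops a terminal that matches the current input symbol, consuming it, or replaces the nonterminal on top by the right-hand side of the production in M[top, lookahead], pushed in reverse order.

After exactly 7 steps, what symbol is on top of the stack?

     Stack    Input        Action
  1  $ S      d e d b g $  expand S → Q J g
  2  $ g J Q  d e d b g $  expand Q → d
  3  $ g J d  d e d b g $  match d
  4  $ g J    e d b g $    expand J → e L
  5  $ g L e  e d b g $    match e
  6  $ g L    d b g $      expand L → Q S
  7  $ g S Q  d b g $      expand Q → d
Stack after step 7: $ g S d (top = d).

d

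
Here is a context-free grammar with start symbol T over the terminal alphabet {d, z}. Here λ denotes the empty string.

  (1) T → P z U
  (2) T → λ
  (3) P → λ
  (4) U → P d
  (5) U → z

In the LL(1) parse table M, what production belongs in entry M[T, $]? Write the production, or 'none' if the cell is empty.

FIRST(P) = {λ}
FIRST(T) = {λ, z}  (via P z U)
FIRST(U) = {d, z}  (via P d)
FOLLOW(T) includes $ since T is the start symbol.
FOLLOW(T): T appears on no right-hand side. Thus FOLLOW(T) = {$}.
For T → P z U: FIRST(P z U) = {z}, so it goes in M[T, t] for t ∈ {z}.
For T → λ: FIRST(λ) = {λ}, so it goes in M[T, t] for t ∈ {}; since λ ∈ FIRST, also for every t ∈ FOLLOW(T) = {$}.

T → λ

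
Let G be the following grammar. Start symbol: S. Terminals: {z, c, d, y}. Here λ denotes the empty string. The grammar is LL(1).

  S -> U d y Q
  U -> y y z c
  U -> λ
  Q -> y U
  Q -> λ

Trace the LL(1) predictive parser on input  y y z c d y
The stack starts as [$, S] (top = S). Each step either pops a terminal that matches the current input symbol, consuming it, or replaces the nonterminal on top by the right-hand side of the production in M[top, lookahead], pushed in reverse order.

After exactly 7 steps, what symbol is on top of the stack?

step 1: stack=$ S  input=y y z c d y $  — expand S -> U d y Q
step 2: stack=$ Q y d U  input=y y z c d y $  — expand U -> y y z c
step 3: stack=$ Q y d c z y y  input=y y z c d y $  — match y
step 4: stack=$ Q y d c z y  input=y z c d y $  — match y
step 5: stack=$ Q y d c z  input=z c d y $  — match z
step 6: stack=$ Q y d c  input=c d y $  — match c
step 7: stack=$ Q y d  input=d y $  — match d
Stack after step 7: $ Q y (top = y).

y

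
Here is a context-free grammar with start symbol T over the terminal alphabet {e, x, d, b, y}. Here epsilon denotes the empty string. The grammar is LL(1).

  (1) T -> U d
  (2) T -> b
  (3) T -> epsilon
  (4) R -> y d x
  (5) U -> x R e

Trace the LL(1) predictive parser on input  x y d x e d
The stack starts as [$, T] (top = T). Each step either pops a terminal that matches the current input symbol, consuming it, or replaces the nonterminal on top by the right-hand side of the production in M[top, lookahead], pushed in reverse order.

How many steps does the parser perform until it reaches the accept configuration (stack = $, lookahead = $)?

9

     Stack        Input          Action
  1  $ T          x y d x e d $  expand T -> U d
  2  $ d U        x y d x e d $  expand U -> x R e
  3  $ d e R x    x y d x e d $  match x
  4  $ d e R      y d x e d $    expand R -> y d x
  5  $ d e x d y  y d x e d $    match y
  6  $ d e x d    d x e d $      match d
  7  $ d e x      x e d $        match x
  8  $ d e        e d $          match e
  9  $ d          d $            match d
Accept reached after 9 steps.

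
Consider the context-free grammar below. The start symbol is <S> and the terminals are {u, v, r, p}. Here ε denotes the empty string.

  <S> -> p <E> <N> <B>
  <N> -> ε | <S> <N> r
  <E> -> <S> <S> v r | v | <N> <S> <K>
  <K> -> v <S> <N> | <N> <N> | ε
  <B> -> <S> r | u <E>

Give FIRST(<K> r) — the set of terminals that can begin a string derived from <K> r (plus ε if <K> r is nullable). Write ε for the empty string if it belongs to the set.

{p, r, v}

FIRST(<S>): from <S>->p <E> <N> <B> we get {p}. So FIRST(<S>) = {p}.
FIRST(<N>): from <N>->ε we get {ε}; from <N>-><S> <N> r we get {p}. So FIRST(<N>) = {ε, p}.
FIRST(<B>): from <B>-><S> r we get {p}; from <B>->u <E> we get {u}. So FIRST(<B>) = {p, u}.
FIRST(<E>): from <E>-><S> <S> v r we get {p}; from <E>->v we get {v}; from <E>-><N> <S> <K> we get {p}. So FIRST(<E>) = {p, v}.
FIRST(<K>): from <K>->v <S> <N> we get {v}; from <K>-><N> <N> we get {ε, p}; from <K>->ε we get {ε}. So FIRST(<K>) = {ε, p, v}.
FIRST(<K> r): take FIRST of each symbol in turn, carrying on past any symbol whose FIRST contains ε; result {p, r, v}.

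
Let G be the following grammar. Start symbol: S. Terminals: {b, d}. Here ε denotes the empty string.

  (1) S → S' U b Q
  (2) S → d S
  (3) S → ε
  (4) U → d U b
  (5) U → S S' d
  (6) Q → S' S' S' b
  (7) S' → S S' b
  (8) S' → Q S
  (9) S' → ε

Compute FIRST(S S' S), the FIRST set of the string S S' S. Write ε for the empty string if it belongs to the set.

{ε, b, d}

FIRST(S): from S→S' U b Q we get {b, d}; from S→d S we get {d}; from S→ε we get {ε}. So FIRST(S) = {ε, b, d}.
FIRST(U): from U→d U b we get {d}; from U→S S' d we get {b, d}. So FIRST(U) = {b, d}.
FIRST(Q): from Q→S' S' S' b we get {b, d}. So FIRST(Q) = {b, d}.
FIRST(S'): from S'→S S' b we get {b, d}; from S'→Q S we get {b, d}; from S'→ε we get {ε}. So FIRST(S') = {ε, b, d}.
FIRST(S S' S): take FIRST of each symbol in turn, carrying on past any symbol whose FIRST contains ε; result {ε, b, d}.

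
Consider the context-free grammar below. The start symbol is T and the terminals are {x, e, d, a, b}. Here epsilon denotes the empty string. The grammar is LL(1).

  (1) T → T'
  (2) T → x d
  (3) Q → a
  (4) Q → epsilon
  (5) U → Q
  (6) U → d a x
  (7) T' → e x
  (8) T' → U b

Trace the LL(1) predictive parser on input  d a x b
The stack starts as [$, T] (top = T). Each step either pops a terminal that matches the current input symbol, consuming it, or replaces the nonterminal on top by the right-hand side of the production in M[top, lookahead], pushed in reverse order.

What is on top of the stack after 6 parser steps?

     Stack      Input      Action
  1  $ T        d a x b $  expand T → T'
  2  $ T'       d a x b $  expand T' → U b
  3  $ b U      d a x b $  expand U → d a x
  4  $ b x a d  d a x b $  match d
  5  $ b x a    a x b $    match a
  6  $ b x      x b $      match x
Stack after step 6: $ b (top = b).

b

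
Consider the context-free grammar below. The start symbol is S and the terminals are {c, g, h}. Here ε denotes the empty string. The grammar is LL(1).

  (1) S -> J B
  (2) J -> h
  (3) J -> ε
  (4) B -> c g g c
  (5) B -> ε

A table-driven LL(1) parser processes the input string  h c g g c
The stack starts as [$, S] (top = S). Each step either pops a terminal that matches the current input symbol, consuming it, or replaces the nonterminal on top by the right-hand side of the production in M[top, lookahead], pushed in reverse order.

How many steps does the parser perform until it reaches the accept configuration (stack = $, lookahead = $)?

8

     Stack      Input        Action
  1  $ S        h c g g c $  expand S -> J B
  2  $ B J      h c g g c $  expand J -> h
  3  $ B h      h c g g c $  match h
  4  $ B        c g g c $    expand B -> c g g c
  5  $ c g g c  c g g c $    match c
  6  $ c g g    g g c $      match g
  7  $ c g      g c $        match g
  8  $ c        c $          match c
Accept reached after 8 steps.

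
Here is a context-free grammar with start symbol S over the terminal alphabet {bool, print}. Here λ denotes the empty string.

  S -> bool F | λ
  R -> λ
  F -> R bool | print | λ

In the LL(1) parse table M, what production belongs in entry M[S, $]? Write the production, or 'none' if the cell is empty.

S -> λ

FIRST(S) = {λ, bool}
FIRST(R) = {λ}
FIRST(F) = {λ, bool, print}  (via R bool)
FOLLOW(S) includes $ since S is the start symbol.
FOLLOW(S): S appears on no right-hand side. Thus FOLLOW(S) = {$}.
For S -> bool F: FIRST(bool F) = {bool}, so it goes in M[S, t] for t ∈ {bool}.
For S -> λ: FIRST(λ) = {λ}, so it goes in M[S, t] for t ∈ {}; since λ ∈ FIRST, also for every t ∈ FOLLOW(S) = {$}.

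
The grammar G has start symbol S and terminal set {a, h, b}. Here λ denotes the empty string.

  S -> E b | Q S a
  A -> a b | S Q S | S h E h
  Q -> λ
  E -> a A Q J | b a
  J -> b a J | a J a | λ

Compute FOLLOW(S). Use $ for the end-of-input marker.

FIRST(Q) = {λ}
FIRST(E) = {a, b}
FIRST(J) = {λ, a, b}
FIRST(S) = {a, b}  (via E b, Q S a)
FIRST(A) = {a, b}  (via S Q S, S h E h)
FOLLOW(S) includes $ since S is the start symbol.
FOLLOW(E): in S->E b, E is followed by b with FIRST {b}; in A->S h E h, E is followed by h with FIRST {h}. Thus FOLLOW(E) = {b, h}.
FOLLOW(A): in E->a A Q J, A is followed by Q J with FIRST {λ, a, b}; in E->a A Q J, the suffix after A is nullable, so FOLLOW(A) ⊇ FOLLOW(E) = {b, h}. Thus FOLLOW(A) = {a, b, h}.
FOLLOW(S): in S->Q S a, S is followed by a with FIRST {a}; in A->S Q S (occurrence 1), S is followed by Q S with FIRST {a, b}; in A->S Q S (occurrence 2), the suffix after S is empty, so FOLLOW(S) ⊇ FOLLOW(A) = {a, b, h}; in A->S h E h, S is followed by h E h with FIRST {h}. Thus FOLLOW(S) = {$, a, b, h}.
FOLLOW(Q): in S->Q S a, Q is followed by S a with FIRST {a, b}; in A->S Q S, Q is followed by S with FIRST {a, b}; in E->a A Q J, Q is followed by J with FIRST {λ, a, b}; in E->a A Q J, the suffix after Q is nullable, so FOLLOW(Q) ⊇ FOLLOW(E) = {b, h}. Thus FOLLOW(Q) = {a, b, h}.
FOLLOW(J): in E->a A Q J, the suffix after J is empty, so FOLLOW(J) ⊇ FOLLOW(E) = {b, h}; in J->b a J, the suffix after J is empty (adds nothing new); in J->a J a, J is followed by a with FIRST {a}. Thus FOLLOW(J) = {a, b, h}.

{$, a, b, h}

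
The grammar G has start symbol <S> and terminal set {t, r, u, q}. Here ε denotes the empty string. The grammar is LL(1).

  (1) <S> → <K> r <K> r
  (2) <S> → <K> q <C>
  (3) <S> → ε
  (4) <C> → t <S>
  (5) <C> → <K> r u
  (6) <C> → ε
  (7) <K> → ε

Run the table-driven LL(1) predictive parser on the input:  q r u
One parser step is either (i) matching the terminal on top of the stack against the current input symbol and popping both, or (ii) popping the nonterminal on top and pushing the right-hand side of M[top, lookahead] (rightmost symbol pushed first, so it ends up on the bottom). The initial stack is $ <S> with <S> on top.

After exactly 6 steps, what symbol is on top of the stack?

u

step 1: stack=$ <S>  input=q r u $  — expand <S> → <K> q <C>
step 2: stack=$ <C> q <K>  input=q r u $  — expand <K> → ε
step 3: stack=$ <C> q  input=q r u $  — match q
step 4: stack=$ <C>  input=r u $  — expand <C> → <K> r u
step 5: stack=$ u r <K>  input=r u $  — expand <K> → ε
step 6: stack=$ u r  input=r u $  — match r
Stack after step 6: $ u (top = u).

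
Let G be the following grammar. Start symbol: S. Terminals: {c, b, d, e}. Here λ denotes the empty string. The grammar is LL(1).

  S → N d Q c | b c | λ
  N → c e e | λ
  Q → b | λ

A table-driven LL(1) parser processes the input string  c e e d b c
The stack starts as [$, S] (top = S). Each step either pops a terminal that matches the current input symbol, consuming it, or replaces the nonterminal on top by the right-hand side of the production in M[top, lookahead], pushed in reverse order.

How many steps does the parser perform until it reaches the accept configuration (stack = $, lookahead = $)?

9

     Stack          Input          Action
  1  $ S            c e e d b c $  expand S → N d Q c
  2  $ c Q d N      c e e d b c $  expand N → c e e
  3  $ c Q d e e c  c e e d b c $  match c
  4  $ c Q d e e    e e d b c $    match e
  5  $ c Q d e      e d b c $      match e
  6  $ c Q d        d b c $        match d
  7  $ c Q          b c $          expand Q → b
  8  $ c b          b c $          match b
  9  $ c            c $            match c
Accept reached after 9 steps.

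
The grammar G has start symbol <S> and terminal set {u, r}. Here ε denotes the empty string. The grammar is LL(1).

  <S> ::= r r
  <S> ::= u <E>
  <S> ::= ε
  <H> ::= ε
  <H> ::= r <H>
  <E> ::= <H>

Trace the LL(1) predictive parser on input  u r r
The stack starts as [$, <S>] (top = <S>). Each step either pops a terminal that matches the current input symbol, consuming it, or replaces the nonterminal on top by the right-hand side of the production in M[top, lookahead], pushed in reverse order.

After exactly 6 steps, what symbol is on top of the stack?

step 1: stack=$ <S>  input=u r r $  — expand <S> ::= u <E>
step 2: stack=$ <E> u  input=u r r $  — match u
step 3: stack=$ <E>  input=r r $  — expand <E> ::= <H>
step 4: stack=$ <H>  input=r r $  — expand <H> ::= r <H>
step 5: stack=$ <H> r  input=r r $  — match r
step 6: stack=$ <H>  input=r $  — expand <H> ::= r <H>
Stack after step 6: $ <H> r (top = r).

r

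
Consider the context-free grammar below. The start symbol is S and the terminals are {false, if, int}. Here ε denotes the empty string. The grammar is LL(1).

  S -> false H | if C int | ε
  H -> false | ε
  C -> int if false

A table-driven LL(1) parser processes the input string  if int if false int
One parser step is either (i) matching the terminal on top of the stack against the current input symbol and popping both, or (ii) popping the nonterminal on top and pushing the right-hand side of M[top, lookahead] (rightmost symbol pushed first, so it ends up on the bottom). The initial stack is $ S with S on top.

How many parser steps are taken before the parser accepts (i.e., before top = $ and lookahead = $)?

     Stack               Input                  Action
  1  $ S                 if int if false int $  expand S -> if C int
  2  $ int C if          if int if false int $  match if
  3  $ int C             int if false int $     expand C -> int if false
  4  $ int false if int  int if false int $     match int
  5  $ int false if      if false int $         match if
  6  $ int false         false int $            match false
  7  $ int               int $                  match int
Accept reached after 7 steps.

7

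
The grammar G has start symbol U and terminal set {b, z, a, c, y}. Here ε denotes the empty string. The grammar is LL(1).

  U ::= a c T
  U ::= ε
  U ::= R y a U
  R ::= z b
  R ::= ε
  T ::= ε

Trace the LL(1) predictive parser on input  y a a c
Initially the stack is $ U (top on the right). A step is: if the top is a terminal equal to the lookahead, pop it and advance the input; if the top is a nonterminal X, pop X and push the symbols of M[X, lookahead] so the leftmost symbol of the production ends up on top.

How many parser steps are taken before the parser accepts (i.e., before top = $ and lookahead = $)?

step 1: stack=$ U  input=y a a c $  — expand U ::= R y a U
step 2: stack=$ U a y R  input=y a a c $  — expand R ::= ε
step 3: stack=$ U a y  input=y a a c $  — match y
step 4: stack=$ U a  input=a a c $  — match a
step 5: stack=$ U  input=a c $  — expand U ::= a c T
step 6: stack=$ T c a  input=a c $  — match a
step 7: stack=$ T c  input=c $  — match c
step 8: stack=$ T  input=$  — expand T ::= ε
Accept reached after 8 steps.

8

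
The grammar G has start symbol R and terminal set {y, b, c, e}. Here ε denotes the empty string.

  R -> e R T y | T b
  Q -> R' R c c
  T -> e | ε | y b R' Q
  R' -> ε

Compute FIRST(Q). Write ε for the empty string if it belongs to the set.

{b, e, y}

FIRST(T) = {ε, e, y}
FIRST(R') = {ε}
FIRST(R) = {b, e, y}  (via T b)
FIRST(Q) = {b, e, y}  (via R' R c c)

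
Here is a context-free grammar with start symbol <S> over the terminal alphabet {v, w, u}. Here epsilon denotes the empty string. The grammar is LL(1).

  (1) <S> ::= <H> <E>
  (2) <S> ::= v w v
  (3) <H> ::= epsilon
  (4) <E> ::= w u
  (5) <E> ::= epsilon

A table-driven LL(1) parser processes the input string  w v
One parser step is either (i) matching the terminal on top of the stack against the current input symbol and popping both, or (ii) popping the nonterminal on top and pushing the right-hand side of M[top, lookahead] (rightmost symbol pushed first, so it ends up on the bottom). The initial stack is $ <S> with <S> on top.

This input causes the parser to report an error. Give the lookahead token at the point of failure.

step 1: stack=$ <S>  input=w v $  — expand <S> ::= <H> <E>
step 2: stack=$ <E> <H>  input=w v $  — expand <H> ::= epsilon
step 3: stack=$ <E>  input=w v $  — expand <E> ::= w u
step 4: stack=$ u w  input=w v $  — match w
step 5: stack=$ u  input=v $  — error: top is terminal u but lookahead is v

v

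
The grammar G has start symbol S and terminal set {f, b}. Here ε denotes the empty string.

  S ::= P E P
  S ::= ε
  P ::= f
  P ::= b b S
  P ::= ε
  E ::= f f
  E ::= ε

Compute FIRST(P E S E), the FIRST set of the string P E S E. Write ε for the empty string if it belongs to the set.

{ε, b, f}

FIRST(P) = {ε, b, f}
FIRST(E) = {ε, f}
FIRST(S) = {ε, b, f}  (via P E P)
FIRST(P E S E): take FIRST of each symbol in turn, carrying on past any symbol whose FIRST contains ε; result {ε, b, f}.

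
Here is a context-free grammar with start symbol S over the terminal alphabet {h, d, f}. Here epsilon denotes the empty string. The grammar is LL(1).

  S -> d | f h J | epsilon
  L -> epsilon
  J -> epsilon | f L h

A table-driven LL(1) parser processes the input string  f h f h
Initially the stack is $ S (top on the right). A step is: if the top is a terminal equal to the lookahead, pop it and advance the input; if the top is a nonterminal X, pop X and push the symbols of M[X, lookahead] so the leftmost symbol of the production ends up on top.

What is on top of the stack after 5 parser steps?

L

     Stack    Input      Action
  1  $ S      f h f h $  expand S -> f h J
  2  $ J h f  f h f h $  match f
  3  $ J h    h f h $    match h
  4  $ J      f h $      expand J -> f L h
  5  $ h L f  f h $      match f
Stack after step 5: $ h L (top = L).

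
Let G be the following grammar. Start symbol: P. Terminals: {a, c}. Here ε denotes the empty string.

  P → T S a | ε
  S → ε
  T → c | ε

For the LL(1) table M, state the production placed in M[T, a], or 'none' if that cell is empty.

FIRST(S): from S→ε we get {ε}. So FIRST(S) = {ε}.
FIRST(T): from T→c we get {c}; from T→ε we get {ε}. So FIRST(T) = {ε, c}.
FIRST(P): from P→T S a we get {a, c}; from P→ε we get {ε}. So FIRST(P) = {ε, a, c}.
FOLLOW(P) includes $ since P is the start symbol.
FOLLOW(T): in P→T S a, T is followed by S a with FIRST {a}. Thus FOLLOW(T) = {a}.
For T → c: FIRST(c) = {c}, so it goes in M[T, t] for t ∈ {c}.
For T → ε: FIRST(ε) = {ε}, so it goes in M[T, t] for t ∈ {}; since ε ∈ FIRST, also for every t ∈ FOLLOW(T) = {a}.

T → ε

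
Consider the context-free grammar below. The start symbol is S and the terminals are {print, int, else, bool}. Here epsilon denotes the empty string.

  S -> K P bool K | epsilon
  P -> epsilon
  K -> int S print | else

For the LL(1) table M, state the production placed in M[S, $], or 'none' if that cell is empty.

FIRST(P) = {epsilon}
FIRST(K) = {else, int}
FIRST(S) = {epsilon, else, int}  (via K P bool K)
FOLLOW(S) includes $ since S is the start symbol.
FOLLOW(S): in K->int S print, S is followed by print with FIRST {print}. Thus FOLLOW(S) = {$, print}.
For S -> K P bool K: FIRST(K P bool K) = {else, int}, so it goes in M[S, t] for t ∈ {else, int}.
For S -> epsilon: FIRST(epsilon) = {epsilon}, so it goes in M[S, t] for t ∈ {}; since epsilon ∈ FIRST, also for every t ∈ FOLLOW(S) = {$, print}.

S -> epsilon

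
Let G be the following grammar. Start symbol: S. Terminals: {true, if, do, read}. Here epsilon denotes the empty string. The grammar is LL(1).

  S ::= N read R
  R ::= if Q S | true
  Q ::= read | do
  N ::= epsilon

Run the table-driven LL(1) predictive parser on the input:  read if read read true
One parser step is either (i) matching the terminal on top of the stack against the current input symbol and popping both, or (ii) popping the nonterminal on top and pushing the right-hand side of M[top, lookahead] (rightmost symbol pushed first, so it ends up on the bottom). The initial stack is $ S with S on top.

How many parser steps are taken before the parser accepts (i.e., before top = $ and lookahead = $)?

      Stack       Input                     Action
   1  $ S         read if read read true $  expand S ::= N read R
   2  $ R read N  read if read read true $  expand N ::= epsilon
   3  $ R read    read if read read true $  match read
   4  $ R         if read read true $       expand R ::= if Q S
   5  $ S Q if    if read read true $       match if
   6  $ S Q       read read true $          expand Q ::= read
   7  $ S read    read read true $          match read
   8  $ S         read true $               expand S ::= N read R
   9  $ R read N  read true $               expand N ::= epsilon
  10  $ R read    read true $               match read
  11  $ R         true $                    expand R ::= true
  12  $ true      true $                    match true
Accept reached after 12 steps.

12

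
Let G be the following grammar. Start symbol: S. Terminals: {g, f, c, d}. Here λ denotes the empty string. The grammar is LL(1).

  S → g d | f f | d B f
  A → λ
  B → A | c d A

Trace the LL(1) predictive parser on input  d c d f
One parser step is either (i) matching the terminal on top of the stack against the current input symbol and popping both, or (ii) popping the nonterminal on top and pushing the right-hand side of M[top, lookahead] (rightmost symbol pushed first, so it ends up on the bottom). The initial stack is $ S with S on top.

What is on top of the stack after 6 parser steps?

     Stack      Input      Action
  1  $ S        d c d f $  expand S → d B f
  2  $ f B d    d c d f $  match d
  3  $ f B      c d f $    expand B → c d A
  4  $ f A d c  c d f $    match c
  5  $ f A d    d f $      match d
  6  $ f A      f $        expand A → λ
Stack after step 6: $ f (top = f).

f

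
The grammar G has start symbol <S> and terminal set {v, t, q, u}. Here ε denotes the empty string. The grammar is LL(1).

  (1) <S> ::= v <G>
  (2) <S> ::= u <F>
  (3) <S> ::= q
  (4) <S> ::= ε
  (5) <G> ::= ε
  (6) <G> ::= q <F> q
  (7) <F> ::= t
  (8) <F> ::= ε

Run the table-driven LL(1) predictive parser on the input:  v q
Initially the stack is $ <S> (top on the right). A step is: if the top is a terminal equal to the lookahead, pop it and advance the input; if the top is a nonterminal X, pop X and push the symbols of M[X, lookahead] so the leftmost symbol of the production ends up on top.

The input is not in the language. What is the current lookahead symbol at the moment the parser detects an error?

$

step 1: stack=$ <S>  input=v q $  — expand <S> ::= v <G>
step 2: stack=$ <G> v  input=v q $  — match v
step 3: stack=$ <G>  input=q $  — expand <G> ::= q <F> q
step 4: stack=$ q <F> q  input=q $  — match q
step 5: stack=$ q <F>  input=$  — expand <F> ::= ε
step 6: stack=$ q  input=$  — error: top is terminal q but lookahead is $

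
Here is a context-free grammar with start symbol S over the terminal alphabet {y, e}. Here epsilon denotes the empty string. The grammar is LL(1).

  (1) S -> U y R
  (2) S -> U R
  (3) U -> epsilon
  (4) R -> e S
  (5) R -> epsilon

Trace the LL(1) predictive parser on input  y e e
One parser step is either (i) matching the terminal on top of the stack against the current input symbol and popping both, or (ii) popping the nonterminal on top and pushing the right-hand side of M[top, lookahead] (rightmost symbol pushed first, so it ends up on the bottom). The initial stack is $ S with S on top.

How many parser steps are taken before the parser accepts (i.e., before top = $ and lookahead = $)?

      Stack    Input    Action
   1  $ S      y e e $  expand S -> U y R
   2  $ R y U  y e e $  expand U -> epsilon
   3  $ R y    y e e $  match y
   4  $ R      e e $    expand R -> e S
   5  $ S e    e e $    match e
   6  $ S      e $      expand S -> U R
   7  $ R U    e $      expand U -> epsilon
   8  $ R      e $      expand R -> e S
   9  $ S e    e $      match e
  10  $ S      $        expand S -> U R
  11  $ R U    $        expand U -> epsilon
  12  $ R      $        expand R -> epsilon
Accept reached after 12 steps.

12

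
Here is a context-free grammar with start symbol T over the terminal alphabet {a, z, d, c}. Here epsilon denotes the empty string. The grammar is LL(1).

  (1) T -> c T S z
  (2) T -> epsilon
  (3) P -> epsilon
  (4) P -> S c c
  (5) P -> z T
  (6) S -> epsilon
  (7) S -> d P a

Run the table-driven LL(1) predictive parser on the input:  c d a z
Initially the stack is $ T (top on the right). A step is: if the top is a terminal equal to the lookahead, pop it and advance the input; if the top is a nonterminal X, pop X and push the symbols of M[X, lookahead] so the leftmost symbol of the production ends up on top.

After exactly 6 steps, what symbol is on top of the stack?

a

step 1: stack=$ T  input=c d a z $  — expand T -> c T S z
step 2: stack=$ z S T c  input=c d a z $  — match c
step 3: stack=$ z S T  input=d a z $  — expand T -> epsilon
step 4: stack=$ z S  input=d a z $  — expand S -> d P a
step 5: stack=$ z a P d  input=d a z $  — match d
step 6: stack=$ z a P  input=a z $  — expand P -> epsilon
Stack after step 6: $ z a (top = a).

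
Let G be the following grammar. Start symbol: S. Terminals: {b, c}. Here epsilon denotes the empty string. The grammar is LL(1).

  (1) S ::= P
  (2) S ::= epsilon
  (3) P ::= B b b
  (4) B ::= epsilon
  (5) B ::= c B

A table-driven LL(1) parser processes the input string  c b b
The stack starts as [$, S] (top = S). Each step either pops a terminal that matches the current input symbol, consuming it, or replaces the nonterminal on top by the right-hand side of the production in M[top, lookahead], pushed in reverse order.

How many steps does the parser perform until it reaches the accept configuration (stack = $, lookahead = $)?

7

step 1: stack=$ S  input=c b b $  — expand S ::= P
step 2: stack=$ P  input=c b b $  — expand P ::= B b b
step 3: stack=$ b b B  input=c b b $  — expand B ::= c B
step 4: stack=$ b b B c  input=c b b $  — match c
step 5: stack=$ b b B  input=b b $  — expand B ::= epsilon
step 6: stack=$ b b  input=b b $  — match b
step 7: stack=$ b  input=b $  — match b
Accept reached after 7 steps.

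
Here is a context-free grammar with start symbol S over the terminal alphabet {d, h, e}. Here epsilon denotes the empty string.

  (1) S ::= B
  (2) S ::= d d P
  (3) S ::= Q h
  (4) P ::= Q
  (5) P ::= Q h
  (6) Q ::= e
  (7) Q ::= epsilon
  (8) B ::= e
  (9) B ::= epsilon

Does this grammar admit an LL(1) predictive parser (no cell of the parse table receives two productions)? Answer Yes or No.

No

FIRST(S) = {epsilon, d, e, h}
FIRST(P) = {epsilon, e, h}
FIRST(Q) = {epsilon, e}
FIRST(B) = {epsilon, e}
FOLLOW(S) = {$}
FOLLOW(P) = {$}
FOLLOW(Q) = {$, h}
FOLLOW(B) = {$}
Cell M[P, e] receives both P ::= Q and P ::= Q h — the grammar is not LL(1).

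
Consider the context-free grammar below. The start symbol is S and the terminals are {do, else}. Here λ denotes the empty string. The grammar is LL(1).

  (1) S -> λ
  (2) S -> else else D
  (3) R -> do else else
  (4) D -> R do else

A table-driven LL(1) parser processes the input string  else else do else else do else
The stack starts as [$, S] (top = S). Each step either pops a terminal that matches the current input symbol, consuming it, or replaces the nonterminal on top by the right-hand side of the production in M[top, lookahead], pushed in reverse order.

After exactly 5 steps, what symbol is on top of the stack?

do

     Stack          Input                             Action
  1  $ S            else else do else else do else $  expand S -> else else D
  2  $ D else else  else else do else else do else $  match else
  3  $ D else       else do else else do else $       match else
  4  $ D            do else else do else $            expand D -> R do else
  5  $ else do R    do else else do else $            expand R -> do else else
Stack after step 5: $ else do else else do (top = do).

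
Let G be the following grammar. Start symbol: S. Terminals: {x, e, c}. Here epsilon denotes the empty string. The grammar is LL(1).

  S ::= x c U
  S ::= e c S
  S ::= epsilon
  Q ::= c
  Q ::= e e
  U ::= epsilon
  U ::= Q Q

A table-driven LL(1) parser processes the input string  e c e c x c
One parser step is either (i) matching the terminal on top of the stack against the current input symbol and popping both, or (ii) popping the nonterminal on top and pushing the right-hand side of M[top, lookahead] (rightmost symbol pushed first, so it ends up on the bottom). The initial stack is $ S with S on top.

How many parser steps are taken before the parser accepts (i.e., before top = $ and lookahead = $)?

10

step 1: stack=$ S  input=e c e c x c $  — expand S ::= e c S
step 2: stack=$ S c e  input=e c e c x c $  — match e
step 3: stack=$ S c  input=c e c x c $  — match c
step 4: stack=$ S  input=e c x c $  — expand S ::= e c S
step 5: stack=$ S c e  input=e c x c $  — match e
step 6: stack=$ S c  input=c x c $  — match c
step 7: stack=$ S  input=x c $  — expand S ::= x c U
step 8: stack=$ U c x  input=x c $  — match x
step 9: stack=$ U c  input=c $  — match c
step 10: stack=$ U  input=$  — expand U ::= epsilon
Accept reached after 10 steps.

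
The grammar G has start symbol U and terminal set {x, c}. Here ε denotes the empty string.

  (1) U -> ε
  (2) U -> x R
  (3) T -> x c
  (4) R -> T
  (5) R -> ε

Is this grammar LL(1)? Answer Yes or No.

Yes

FIRST(U) = {ε, x}
FIRST(T) = {x}
FIRST(R) = {ε, x}
FOLLOW(U) = {$}
FOLLOW(T) = {$}
FOLLOW(R) = {$}
Each cell of M receives at most one production.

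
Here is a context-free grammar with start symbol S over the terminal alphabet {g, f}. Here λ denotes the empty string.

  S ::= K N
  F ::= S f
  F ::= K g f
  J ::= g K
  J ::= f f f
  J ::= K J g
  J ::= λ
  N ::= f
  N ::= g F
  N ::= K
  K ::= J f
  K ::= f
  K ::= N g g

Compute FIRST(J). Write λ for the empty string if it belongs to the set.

FIRST(S): from S::=K N we get {f, g}. So FIRST(S) = {f, g}.
FIRST(F): from F::=S f we get {f, g}; from F::=K g f we get {f, g}. So FIRST(F) = {f, g}.
FIRST(J): from J::=g K we get {g}; from J::=f f f we get {f}; from J::=K J g we get {f, g}; from J::=λ we get {λ}. So FIRST(J) = {λ, f, g}.
FIRST(N): from N::=f we get {f}; from N::=g F we get {g}; from N::=K we get {f, g}. So FIRST(N) = {f, g}.
FIRST(K): from K::=J f we get {f, g}; from K::=f we get {f}; from K::=N g g we get {f, g}. So FIRST(K) = {f, g}.

{λ, f, g}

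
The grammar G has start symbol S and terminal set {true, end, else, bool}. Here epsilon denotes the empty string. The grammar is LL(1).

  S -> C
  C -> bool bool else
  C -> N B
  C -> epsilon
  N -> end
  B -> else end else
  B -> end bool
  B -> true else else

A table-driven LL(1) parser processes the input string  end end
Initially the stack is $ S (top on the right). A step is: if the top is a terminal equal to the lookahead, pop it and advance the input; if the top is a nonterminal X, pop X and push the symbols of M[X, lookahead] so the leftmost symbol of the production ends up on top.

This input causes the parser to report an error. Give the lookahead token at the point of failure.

$

step 1: stack=$ S  input=end end $  — expand S -> C
step 2: stack=$ C  input=end end $  — expand C -> N B
step 3: stack=$ B N  input=end end $  — expand N -> end
step 4: stack=$ B end  input=end end $  — match end
step 5: stack=$ B  input=end $  — expand B -> end bool
step 6: stack=$ bool end  input=end $  — match end
step 7: stack=$ bool  input=$  — error: top is terminal bool but lookahead is $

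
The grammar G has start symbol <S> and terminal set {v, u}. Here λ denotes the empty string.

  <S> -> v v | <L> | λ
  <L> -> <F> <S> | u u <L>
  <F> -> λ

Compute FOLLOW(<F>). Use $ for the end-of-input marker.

FIRST(<F>) = {λ}
FIRST(<S>) = {λ, u, v}  (via <L>)
FIRST(<L>) = {λ, u, v}  (via <F> <S>)
FOLLOW(<S>) includes $ since <S> is the start symbol.
FOLLOW(<S>): in <L>-><F> <S>, the suffix after <S> is empty, so FOLLOW(<S>) ⊇ FOLLOW(<L>) = {$}. Thus FOLLOW(<S>) = {$}.
FOLLOW(<L>): in <S>-><L>, the suffix after <L> is empty, so FOLLOW(<L>) ⊇ FOLLOW(<S>) = {$}; in <L>->u u <L>, the suffix after <L> is empty (adds nothing new). Thus FOLLOW(<L>) = {$}.
FOLLOW(<F>): in <L>-><F> <S>, <F> is followed by <S> with FIRST {λ, u, v}; in <L>-><F> <S>, the suffix after <F> is nullable, so FOLLOW(<F>) ⊇ FOLLOW(<L>) = {$}. Thus FOLLOW(<F>) = {$, u, v}.

{$, u, v}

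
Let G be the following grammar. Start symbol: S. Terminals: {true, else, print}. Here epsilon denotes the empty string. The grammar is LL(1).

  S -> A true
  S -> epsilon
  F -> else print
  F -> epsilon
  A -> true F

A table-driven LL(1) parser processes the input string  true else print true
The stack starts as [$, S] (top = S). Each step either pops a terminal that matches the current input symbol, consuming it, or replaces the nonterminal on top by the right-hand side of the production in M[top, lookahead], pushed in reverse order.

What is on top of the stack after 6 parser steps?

     Stack              Input                   Action
  1  $ S                true else print true $  expand S -> A true
  2  $ true A           true else print true $  expand A -> true F
  3  $ true F true      true else print true $  match true
  4  $ true F           else print true $       expand F -> else print
  5  $ true print else  else print true $       match else
  6  $ true print       print true $            match print
Stack after step 6: $ true (top = true).

true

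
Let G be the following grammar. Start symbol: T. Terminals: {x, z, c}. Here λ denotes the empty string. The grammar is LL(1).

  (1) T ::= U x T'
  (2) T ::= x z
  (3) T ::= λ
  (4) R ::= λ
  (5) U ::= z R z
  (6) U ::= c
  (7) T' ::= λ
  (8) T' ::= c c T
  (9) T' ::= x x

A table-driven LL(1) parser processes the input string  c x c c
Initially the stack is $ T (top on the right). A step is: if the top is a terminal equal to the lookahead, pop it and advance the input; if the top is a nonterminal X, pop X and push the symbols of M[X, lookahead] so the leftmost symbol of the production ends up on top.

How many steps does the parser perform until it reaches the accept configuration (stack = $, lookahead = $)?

8

     Stack     Input      Action
  1  $ T       c x c c $  expand T ::= U x T'
  2  $ T' x U  c x c c $  expand U ::= c
  3  $ T' x c  c x c c $  match c
  4  $ T' x    x c c $    match x
  5  $ T'      c c $      expand T' ::= c c T
  6  $ T c c   c c $      match c
  7  $ T c     c $        match c
  8  $ T       $          expand T ::= λ
Accept reached after 8 steps.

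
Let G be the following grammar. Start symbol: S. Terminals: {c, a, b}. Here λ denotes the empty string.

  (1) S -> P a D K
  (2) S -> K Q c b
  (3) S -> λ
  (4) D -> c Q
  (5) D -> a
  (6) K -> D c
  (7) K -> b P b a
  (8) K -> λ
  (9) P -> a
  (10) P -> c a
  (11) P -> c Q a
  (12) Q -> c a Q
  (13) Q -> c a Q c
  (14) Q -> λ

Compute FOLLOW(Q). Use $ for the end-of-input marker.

{$, a, b, c}

FIRST(D) = {a, c}
FIRST(P) = {a, c}
FIRST(Q) = {λ, c}
FIRST(K) = {λ, a, b, c}  (via D c)
FIRST(S) = {λ, a, b, c}  (via P a D K, K Q c b)
FOLLOW(S) includes $ since S is the start symbol.
FOLLOW(S): S appears on no right-hand side. Thus FOLLOW(S) = {$}.
FOLLOW(D): in S->P a D K, D is followed by K with FIRST {λ, a, b, c}; in S->P a D K, the suffix after D is nullable, so FOLLOW(D) ⊇ FOLLOW(S) = {$}; in K->D c, D is followed by c with FIRST {c}. Thus FOLLOW(D) = {$, a, b, c}.
FOLLOW(K): in S->P a D K, the suffix after K is empty, so FOLLOW(K) ⊇ FOLLOW(S) = {$}; in S->K Q c b, K is followed by Q c b with FIRST {c}. Thus FOLLOW(K) = {$, c}.
FOLLOW(P): in S->P a D K, P is followed by a D K with FIRST {a}; in K->b P b a, P is followed by b a with FIRST {b}. Thus FOLLOW(P) = {a, b}.
FOLLOW(Q): in S->K Q c b, Q is followed by c b with FIRST {c}; in D->c Q, the suffix after Q is empty, so FOLLOW(Q) ⊇ FOLLOW(D) = {$, a, b, c}; in P->c Q a, Q is followed by a with FIRST {a}; in Q->c a Q, the suffix after Q is empty (adds nothing new); in Q->c a Q c, Q is followed by c with FIRST {c}. Thus FOLLOW(Q) = {$, a, b, c}.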